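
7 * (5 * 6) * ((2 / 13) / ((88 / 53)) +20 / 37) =1407105 / 10582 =132.97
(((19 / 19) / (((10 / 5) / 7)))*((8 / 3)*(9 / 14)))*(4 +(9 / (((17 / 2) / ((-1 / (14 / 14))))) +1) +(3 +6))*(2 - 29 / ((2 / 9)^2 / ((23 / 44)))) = -805125 / 34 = -23680.15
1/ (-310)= -1/ 310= -0.00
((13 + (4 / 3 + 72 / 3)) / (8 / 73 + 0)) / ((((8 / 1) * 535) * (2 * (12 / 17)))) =28543 / 493056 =0.06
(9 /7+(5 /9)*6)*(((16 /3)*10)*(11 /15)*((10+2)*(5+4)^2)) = 175597.71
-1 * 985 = -985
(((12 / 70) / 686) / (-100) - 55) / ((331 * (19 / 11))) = -0.10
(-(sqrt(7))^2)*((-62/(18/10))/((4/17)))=18445/18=1024.72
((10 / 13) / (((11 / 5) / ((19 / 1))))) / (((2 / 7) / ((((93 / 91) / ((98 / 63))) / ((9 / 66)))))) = 132525 / 1183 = 112.02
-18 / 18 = -1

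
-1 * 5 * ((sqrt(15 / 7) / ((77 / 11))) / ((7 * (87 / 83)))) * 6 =-830 * sqrt(105) / 9947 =-0.86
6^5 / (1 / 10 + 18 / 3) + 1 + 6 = 78187 / 61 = 1281.75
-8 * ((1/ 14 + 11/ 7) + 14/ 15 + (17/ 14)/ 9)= -976/ 45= -21.69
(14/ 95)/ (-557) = -14/ 52915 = -0.00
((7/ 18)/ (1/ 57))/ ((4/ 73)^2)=7382.89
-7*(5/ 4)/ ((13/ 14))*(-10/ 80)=245/ 208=1.18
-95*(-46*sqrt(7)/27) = 4370*sqrt(7)/27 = 428.22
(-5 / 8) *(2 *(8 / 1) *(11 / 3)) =-110 / 3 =-36.67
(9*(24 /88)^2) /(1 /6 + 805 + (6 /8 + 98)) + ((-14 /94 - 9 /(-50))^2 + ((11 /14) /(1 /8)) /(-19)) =-317277055071341 /964011857847500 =-0.33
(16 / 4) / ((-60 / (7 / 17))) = -7 / 255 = -0.03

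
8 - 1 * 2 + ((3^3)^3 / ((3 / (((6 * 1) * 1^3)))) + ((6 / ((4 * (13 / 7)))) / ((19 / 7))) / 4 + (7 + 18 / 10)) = 39380.87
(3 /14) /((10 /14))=3 /10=0.30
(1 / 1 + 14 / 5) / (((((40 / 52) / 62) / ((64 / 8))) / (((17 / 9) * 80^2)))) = 266586112 / 9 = 29620679.11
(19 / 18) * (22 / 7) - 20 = -1051 / 63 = -16.68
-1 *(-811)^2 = -657721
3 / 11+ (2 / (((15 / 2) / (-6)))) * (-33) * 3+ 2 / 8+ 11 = 169.92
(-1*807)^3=-525557943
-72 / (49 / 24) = -1728 / 49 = -35.27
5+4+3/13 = 120/13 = 9.23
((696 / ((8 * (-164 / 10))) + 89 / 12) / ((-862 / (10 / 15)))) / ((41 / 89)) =-92471 / 26082396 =-0.00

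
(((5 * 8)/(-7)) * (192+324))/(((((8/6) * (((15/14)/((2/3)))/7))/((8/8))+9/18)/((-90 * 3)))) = 78019200/79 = 987584.81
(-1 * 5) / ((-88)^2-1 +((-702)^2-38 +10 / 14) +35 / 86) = -3010 / 301307093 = -0.00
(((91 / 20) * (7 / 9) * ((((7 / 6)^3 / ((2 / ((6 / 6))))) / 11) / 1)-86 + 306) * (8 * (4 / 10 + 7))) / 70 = 6970714567 / 37422000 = 186.27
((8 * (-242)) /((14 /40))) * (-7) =38720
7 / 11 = 0.64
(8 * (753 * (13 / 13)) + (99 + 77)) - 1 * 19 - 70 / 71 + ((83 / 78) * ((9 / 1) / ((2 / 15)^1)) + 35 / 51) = 1177300867 / 188292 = 6252.53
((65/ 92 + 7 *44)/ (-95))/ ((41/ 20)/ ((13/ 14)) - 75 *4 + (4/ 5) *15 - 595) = 0.00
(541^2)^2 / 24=85662167761 / 24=3569256990.04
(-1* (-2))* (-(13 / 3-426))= 2530 / 3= 843.33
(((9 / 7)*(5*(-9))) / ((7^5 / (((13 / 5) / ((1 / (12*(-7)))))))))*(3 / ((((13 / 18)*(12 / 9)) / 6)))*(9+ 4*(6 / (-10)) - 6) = 708588 / 84035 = 8.43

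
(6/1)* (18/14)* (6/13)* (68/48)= 459/91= 5.04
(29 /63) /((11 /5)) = 145 /693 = 0.21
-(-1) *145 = 145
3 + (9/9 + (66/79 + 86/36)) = 10273/1422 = 7.22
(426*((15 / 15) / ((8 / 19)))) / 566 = 4047 / 2264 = 1.79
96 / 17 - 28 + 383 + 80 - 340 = 1711 / 17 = 100.65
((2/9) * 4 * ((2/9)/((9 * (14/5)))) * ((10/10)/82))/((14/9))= 10/162729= 0.00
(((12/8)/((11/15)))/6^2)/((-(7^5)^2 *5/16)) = -0.00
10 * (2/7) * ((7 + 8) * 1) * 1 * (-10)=-3000/7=-428.57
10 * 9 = 90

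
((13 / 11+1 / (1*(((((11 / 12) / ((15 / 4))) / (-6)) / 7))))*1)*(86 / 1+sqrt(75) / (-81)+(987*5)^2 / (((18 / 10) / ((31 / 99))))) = -787293364153 / 1089+9385*sqrt(3) / 891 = -722950729.37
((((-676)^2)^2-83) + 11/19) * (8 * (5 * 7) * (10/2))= 5554799915529200/19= 292357890291010.53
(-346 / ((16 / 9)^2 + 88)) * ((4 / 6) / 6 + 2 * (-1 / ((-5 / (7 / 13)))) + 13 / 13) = -302058 / 59995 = -5.03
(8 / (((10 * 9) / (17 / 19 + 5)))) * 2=896 / 855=1.05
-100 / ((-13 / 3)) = 300 / 13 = 23.08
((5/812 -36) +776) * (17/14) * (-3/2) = -30645135/22736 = -1347.87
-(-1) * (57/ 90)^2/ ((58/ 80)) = 722/ 1305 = 0.55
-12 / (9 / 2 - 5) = 24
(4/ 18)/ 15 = 2/ 135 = 0.01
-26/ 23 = -1.13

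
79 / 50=1.58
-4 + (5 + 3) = 4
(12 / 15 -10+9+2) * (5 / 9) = 1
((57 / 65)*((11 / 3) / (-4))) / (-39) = 0.02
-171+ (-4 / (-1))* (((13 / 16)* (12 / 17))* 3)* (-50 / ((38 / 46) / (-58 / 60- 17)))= 2362182 / 323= 7313.26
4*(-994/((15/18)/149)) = -3554544/5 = -710908.80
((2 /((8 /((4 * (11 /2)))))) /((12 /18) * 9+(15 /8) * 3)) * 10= 440 /93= 4.73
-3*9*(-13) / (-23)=-351 / 23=-15.26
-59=-59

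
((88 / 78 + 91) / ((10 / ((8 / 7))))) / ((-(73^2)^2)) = -0.00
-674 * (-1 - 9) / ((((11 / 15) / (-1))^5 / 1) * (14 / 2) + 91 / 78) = -10236375000 / 482839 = -21200.39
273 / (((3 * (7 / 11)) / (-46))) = -6578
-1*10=-10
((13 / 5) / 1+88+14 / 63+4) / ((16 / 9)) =4267 / 80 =53.34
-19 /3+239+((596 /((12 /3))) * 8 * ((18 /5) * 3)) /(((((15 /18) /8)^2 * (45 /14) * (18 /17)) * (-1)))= -653199334 /1875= -348372.98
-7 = -7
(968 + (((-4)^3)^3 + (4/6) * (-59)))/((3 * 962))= -391823/4329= -90.51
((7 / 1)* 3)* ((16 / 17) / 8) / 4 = 21 / 34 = 0.62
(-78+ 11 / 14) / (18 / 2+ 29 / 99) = -4653 / 560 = -8.31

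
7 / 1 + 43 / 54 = 421 / 54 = 7.80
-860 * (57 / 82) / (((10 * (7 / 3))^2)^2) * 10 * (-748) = 37125297 / 2461025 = 15.09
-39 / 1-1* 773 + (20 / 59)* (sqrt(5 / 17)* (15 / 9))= -812 + 100* sqrt(85) / 3009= -811.69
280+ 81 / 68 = 19121 / 68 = 281.19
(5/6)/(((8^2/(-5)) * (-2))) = 25/768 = 0.03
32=32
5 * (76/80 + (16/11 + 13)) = 3389/44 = 77.02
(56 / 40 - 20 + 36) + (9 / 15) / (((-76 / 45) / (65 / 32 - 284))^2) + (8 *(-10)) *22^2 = -649963370437 / 29573120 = -21978.18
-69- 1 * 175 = -244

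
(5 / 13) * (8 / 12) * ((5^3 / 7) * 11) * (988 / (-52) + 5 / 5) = -82500 / 91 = -906.59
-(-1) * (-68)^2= 4624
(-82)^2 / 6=3362 / 3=1120.67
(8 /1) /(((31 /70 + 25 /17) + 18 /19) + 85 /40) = 723520 /450917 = 1.60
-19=-19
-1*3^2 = -9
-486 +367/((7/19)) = 3571/7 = 510.14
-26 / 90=-13 / 45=-0.29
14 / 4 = 7 / 2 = 3.50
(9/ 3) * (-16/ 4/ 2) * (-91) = 546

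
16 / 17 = 0.94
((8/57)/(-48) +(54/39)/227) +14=14132593/1009242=14.00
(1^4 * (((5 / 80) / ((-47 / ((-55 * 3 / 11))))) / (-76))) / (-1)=15 / 57152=0.00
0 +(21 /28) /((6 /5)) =5 /8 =0.62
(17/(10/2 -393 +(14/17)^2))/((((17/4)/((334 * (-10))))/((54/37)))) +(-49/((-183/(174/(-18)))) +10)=1367882213/23684958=57.75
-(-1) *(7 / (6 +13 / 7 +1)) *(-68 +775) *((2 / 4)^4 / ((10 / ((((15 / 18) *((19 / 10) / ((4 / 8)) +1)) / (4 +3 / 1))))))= 2.00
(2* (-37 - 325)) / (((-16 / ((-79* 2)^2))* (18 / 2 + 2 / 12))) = 6777726 / 55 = 123231.38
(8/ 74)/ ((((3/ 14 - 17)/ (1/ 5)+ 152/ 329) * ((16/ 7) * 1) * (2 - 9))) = 329/ 4064154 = 0.00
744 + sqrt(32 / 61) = 4 * sqrt(122) / 61 + 744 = 744.72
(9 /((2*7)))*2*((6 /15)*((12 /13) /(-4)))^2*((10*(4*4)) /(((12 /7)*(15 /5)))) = 288 /845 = 0.34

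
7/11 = 0.64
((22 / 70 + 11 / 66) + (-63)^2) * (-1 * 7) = -833591 / 30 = -27786.37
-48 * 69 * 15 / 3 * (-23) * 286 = 108931680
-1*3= -3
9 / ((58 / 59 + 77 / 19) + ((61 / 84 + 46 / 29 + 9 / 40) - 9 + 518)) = 245768040 / 14106350371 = 0.02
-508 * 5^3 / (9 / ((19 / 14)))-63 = -607219 / 63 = -9638.40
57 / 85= 0.67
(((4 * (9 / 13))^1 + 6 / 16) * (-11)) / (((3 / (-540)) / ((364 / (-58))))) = -1133055 / 29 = -39070.86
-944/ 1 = -944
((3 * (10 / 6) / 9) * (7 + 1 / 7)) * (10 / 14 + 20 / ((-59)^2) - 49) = -98036500 / 511707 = -191.59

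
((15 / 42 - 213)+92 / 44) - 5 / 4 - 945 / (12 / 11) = -83010 / 77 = -1078.05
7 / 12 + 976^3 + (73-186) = 929714063.58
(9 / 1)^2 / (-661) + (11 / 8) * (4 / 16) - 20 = -418361 / 21152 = -19.78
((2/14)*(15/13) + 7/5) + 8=4352/455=9.56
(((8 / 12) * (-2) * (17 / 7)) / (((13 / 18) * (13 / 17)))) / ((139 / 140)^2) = -19420800 / 3265249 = -5.95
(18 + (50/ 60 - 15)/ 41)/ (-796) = -4343/ 195816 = -0.02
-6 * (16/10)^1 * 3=-144/5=-28.80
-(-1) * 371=371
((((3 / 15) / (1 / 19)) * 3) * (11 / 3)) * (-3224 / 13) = -51832 / 5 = -10366.40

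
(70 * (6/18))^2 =4900/9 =544.44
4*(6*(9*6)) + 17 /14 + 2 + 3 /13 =236499 /182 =1299.45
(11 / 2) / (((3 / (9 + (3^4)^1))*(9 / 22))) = 1210 / 3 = 403.33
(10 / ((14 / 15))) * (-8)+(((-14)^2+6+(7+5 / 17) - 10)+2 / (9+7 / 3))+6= 14251 / 119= 119.76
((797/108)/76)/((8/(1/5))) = 797/328320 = 0.00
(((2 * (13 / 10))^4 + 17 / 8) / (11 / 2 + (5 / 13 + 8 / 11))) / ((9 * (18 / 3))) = 34193159 / 255285000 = 0.13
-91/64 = -1.42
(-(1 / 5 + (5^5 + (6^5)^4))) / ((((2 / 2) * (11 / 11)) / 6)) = -109684753201983036 / 5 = -21936950640396607.20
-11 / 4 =-2.75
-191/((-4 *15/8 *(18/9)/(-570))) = -7258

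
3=3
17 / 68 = 1 / 4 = 0.25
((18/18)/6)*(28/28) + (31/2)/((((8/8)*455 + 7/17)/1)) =9323/46452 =0.20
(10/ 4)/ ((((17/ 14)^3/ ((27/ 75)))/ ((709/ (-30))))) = -1459122/ 122825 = -11.88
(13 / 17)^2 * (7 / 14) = 169 / 578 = 0.29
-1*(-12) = 12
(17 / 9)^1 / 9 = 0.21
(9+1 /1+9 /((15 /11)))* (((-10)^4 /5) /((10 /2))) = 6640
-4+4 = 0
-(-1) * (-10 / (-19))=10 / 19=0.53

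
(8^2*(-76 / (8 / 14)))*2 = -17024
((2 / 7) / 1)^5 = 32 / 16807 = 0.00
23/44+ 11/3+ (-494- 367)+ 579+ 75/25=-36275/132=-274.81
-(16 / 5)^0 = -1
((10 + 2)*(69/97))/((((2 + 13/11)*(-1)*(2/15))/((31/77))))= -38502/4753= -8.10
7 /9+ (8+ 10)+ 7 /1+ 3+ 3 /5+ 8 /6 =1382 /45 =30.71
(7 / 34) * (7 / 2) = 49 / 68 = 0.72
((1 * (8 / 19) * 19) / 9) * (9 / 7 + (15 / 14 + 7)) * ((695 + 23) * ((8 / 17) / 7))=3009856 / 7497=401.47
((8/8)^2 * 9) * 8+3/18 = 433/6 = 72.17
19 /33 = 0.58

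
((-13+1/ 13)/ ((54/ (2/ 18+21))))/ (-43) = 5320/ 45279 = 0.12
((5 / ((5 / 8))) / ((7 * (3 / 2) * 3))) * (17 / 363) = 272 / 22869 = 0.01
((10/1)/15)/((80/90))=3/4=0.75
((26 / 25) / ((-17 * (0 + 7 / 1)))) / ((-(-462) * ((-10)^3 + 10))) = 0.00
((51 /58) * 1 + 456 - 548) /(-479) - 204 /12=-467009 /27782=-16.81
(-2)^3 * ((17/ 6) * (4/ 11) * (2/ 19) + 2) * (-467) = 4938992/ 627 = 7877.18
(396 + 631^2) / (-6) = -398557 / 6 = -66426.17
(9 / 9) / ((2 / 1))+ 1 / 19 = 21 / 38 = 0.55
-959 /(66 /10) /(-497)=685 /2343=0.29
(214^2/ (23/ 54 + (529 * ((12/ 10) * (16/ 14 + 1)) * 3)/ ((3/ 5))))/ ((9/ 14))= 26928048/ 2571101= 10.47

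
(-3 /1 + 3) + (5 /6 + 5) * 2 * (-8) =-280 /3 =-93.33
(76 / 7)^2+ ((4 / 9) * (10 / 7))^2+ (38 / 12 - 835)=-5664181 / 7938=-713.55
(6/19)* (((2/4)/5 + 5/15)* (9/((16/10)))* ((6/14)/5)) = 351/5320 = 0.07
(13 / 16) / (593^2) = 13 / 5626384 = 0.00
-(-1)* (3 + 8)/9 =11/9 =1.22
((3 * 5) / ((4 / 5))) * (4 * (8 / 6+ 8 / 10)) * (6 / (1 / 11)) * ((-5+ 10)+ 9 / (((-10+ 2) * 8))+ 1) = 61875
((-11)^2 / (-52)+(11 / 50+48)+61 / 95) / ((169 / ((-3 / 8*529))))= -1824127953 / 33394400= -54.62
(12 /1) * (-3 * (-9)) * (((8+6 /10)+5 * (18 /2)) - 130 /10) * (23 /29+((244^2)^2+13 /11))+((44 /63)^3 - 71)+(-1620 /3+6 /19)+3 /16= 194934303575046533993681 /4180785840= 46626235123071.15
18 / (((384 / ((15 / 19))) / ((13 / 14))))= 0.03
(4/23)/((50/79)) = 158/575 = 0.27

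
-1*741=-741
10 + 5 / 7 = 75 / 7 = 10.71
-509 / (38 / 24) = -6108 / 19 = -321.47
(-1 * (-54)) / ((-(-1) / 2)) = 108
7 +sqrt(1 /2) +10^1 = 17.71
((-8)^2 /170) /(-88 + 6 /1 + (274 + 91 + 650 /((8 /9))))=128 /344845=0.00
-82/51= -1.61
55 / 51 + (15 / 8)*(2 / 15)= 271 / 204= 1.33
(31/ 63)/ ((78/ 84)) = 62/ 117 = 0.53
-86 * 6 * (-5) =2580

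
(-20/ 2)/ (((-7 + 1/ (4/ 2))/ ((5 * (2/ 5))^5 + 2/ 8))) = 645/ 13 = 49.62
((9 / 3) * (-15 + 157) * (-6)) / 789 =-852 / 263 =-3.24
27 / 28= 0.96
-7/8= -0.88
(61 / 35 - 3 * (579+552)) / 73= -46.46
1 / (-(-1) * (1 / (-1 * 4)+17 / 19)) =76 / 49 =1.55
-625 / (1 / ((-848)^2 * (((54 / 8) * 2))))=-6067440000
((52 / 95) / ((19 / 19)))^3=140608 / 857375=0.16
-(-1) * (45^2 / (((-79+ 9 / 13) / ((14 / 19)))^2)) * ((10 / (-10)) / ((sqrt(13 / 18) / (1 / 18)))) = -0.01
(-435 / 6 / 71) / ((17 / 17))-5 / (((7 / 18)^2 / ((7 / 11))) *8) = -19960 / 5467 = -3.65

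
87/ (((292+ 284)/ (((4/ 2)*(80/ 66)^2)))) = 1450/ 3267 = 0.44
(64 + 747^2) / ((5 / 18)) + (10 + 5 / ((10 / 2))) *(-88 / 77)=70316758 / 35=2009050.23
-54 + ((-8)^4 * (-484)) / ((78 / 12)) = -3965630 / 13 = -305048.46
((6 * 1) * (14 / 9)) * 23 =644 / 3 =214.67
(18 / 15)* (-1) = -6 / 5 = -1.20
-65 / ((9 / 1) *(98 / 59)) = -3835 / 882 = -4.35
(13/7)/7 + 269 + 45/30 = 26535/98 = 270.77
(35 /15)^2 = 49 /9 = 5.44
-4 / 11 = -0.36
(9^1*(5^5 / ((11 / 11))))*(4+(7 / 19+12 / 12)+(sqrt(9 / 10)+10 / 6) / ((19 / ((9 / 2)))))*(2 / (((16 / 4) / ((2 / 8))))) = 151875*sqrt(10) / 608+6159375 / 304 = 21051.02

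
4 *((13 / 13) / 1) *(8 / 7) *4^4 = 8192 / 7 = 1170.29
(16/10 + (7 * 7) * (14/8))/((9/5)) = 48.53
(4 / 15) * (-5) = -4 / 3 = -1.33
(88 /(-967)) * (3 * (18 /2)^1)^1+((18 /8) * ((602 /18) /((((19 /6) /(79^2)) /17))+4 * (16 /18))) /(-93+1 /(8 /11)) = -370610292412 /13467409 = -27519.05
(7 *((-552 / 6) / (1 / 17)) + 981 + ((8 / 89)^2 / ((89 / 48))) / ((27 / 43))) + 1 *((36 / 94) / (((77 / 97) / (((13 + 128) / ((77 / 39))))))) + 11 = -373226949293354 / 37617850809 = -9921.54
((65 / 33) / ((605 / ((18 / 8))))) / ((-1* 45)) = -13 / 79860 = -0.00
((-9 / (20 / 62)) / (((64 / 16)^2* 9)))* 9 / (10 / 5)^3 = -279 / 1280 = -0.22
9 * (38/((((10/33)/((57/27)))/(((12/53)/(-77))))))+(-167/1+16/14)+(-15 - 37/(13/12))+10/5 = -5305708/24115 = -220.02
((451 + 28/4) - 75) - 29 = 354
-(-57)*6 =342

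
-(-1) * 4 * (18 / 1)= 72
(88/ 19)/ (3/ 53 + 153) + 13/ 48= 15469/ 51376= 0.30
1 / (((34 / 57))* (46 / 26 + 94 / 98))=36309 / 59092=0.61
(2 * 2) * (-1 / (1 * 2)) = -2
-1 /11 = -0.09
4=4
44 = 44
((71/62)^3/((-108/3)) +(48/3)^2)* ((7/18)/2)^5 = 36909397852159/518788180574208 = 0.07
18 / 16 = 9 / 8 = 1.12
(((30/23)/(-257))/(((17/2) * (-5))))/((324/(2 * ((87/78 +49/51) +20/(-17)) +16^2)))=170921/1798817787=0.00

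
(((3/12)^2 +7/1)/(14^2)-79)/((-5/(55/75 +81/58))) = 15822767/470400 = 33.64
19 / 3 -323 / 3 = -304 / 3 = -101.33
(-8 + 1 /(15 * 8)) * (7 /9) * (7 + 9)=-13426 /135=-99.45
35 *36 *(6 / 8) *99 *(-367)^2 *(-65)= -819053910675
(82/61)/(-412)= -41/12566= -0.00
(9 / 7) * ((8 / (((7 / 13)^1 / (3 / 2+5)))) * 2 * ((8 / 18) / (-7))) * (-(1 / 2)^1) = 2704 / 343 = 7.88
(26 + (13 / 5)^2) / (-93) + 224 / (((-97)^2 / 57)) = 7326543 / 7291975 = 1.00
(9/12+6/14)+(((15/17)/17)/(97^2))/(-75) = 1.18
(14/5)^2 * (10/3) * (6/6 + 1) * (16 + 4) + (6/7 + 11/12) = 29319/28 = 1047.11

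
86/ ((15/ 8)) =688/ 15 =45.87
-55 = -55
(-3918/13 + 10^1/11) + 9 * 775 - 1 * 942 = 819751/143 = 5732.52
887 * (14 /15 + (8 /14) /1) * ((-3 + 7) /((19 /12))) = 3371.93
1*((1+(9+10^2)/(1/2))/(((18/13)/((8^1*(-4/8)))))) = -1898/3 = -632.67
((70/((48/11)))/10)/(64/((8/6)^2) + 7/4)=77/1812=0.04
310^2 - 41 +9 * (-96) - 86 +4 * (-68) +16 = 94853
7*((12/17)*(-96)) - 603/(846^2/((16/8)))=-474.35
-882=-882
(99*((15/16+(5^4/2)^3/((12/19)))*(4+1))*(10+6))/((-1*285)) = -1342773463.55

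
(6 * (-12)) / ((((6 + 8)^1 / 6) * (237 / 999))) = -71928 / 553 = -130.07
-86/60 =-43/30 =-1.43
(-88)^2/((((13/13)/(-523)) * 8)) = -506264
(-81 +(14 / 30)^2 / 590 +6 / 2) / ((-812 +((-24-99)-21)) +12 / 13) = 134607863 / 1648224000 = 0.08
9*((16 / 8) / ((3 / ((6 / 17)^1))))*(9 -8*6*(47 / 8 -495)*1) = 845532 / 17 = 49737.18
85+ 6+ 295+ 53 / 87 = 386.61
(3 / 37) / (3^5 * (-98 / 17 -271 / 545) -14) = -27795 / 526430117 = -0.00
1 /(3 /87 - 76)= -29 /2203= -0.01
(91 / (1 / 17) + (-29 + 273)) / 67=1791 / 67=26.73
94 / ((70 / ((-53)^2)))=132023 / 35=3772.09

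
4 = 4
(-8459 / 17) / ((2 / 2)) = -8459 / 17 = -497.59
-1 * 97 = -97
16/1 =16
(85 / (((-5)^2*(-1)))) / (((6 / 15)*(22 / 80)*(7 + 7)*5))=-34 / 77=-0.44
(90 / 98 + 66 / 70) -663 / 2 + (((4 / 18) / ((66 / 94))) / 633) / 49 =-329.64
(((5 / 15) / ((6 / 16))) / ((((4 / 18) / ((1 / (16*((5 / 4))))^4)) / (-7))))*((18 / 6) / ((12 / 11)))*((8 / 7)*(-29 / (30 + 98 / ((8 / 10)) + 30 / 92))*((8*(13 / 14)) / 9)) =95381 / 1107225000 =0.00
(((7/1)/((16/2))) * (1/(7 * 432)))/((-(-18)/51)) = 17/20736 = 0.00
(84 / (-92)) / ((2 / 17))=-357 / 46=-7.76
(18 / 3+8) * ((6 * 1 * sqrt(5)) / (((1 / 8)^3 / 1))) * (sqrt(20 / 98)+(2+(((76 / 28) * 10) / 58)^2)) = 256843.77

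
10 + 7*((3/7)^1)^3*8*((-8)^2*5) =69610/49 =1420.61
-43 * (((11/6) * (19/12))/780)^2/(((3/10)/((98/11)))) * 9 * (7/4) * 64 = -58568279/3285360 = -17.83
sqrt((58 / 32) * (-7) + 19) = sqrt(101) / 4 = 2.51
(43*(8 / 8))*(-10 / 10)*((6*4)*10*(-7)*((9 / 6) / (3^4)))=12040 / 9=1337.78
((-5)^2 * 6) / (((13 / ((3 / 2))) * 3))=75 / 13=5.77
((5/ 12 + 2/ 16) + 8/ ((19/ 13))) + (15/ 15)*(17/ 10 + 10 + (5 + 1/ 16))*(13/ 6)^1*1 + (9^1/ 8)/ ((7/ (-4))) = 2661569/ 63840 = 41.69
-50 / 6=-25 / 3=-8.33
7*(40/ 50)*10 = 56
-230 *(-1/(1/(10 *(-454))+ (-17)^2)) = 0.80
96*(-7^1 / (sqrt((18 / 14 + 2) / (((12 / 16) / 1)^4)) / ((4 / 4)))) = -378*sqrt(161) / 23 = -208.53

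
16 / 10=8 / 5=1.60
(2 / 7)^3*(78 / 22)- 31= -116651 / 3773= -30.92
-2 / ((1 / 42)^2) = -3528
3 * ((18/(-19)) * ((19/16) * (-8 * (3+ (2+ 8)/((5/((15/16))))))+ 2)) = 19143/152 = 125.94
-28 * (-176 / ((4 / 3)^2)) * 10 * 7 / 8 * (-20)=-485100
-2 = -2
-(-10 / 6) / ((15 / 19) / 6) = 38 / 3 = 12.67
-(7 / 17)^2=-49 / 289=-0.17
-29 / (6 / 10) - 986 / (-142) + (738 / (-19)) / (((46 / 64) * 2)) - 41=-10184017 / 93081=-109.41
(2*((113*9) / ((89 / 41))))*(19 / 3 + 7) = 1111920 / 89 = 12493.48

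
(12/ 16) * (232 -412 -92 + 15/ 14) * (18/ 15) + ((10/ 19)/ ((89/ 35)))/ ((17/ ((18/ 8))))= -981226089/ 4024580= -243.81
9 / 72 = 1 / 8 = 0.12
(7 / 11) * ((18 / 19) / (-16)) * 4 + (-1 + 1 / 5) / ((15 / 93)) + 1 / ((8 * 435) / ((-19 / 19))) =-18586681 / 3636600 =-5.11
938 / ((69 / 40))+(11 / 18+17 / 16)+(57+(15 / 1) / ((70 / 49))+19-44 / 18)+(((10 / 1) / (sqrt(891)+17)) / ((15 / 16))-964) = -111256687 / 332304+48 * sqrt(11) / 301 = -334.28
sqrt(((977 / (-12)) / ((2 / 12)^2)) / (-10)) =sqrt(29310) / 10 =17.12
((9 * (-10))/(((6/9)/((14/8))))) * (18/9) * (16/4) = -1890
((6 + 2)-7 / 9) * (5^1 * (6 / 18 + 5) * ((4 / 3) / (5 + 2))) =20800 / 567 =36.68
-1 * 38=-38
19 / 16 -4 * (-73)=4691 / 16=293.19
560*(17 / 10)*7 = 6664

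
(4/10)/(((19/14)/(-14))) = -392/95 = -4.13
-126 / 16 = -63 / 8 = -7.88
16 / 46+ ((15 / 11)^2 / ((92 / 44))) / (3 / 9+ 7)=2611 / 5566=0.47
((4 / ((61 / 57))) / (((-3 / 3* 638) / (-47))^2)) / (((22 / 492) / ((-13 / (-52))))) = 15487299 / 136563262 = 0.11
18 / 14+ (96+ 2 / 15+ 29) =13274 / 105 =126.42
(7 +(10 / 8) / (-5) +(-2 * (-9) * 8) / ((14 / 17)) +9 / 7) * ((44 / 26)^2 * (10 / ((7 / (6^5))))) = 5818534.50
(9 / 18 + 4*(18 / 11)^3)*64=1535584 / 1331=1153.71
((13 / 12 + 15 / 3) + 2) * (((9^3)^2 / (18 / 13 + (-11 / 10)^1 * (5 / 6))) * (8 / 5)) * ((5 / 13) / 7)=412398216 / 511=807041.52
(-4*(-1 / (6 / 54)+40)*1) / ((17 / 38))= -4712 / 17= -277.18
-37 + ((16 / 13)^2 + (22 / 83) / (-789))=-392729257 / 11067303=-35.49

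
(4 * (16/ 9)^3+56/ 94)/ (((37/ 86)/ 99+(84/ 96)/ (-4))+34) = 11964402560/ 17521371063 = 0.68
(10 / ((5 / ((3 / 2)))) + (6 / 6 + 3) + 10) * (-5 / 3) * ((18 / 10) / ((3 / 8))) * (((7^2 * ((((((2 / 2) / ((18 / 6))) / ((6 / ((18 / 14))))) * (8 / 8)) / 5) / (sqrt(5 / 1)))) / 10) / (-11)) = 238 * sqrt(5) / 1375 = 0.39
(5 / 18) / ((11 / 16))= 40 / 99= 0.40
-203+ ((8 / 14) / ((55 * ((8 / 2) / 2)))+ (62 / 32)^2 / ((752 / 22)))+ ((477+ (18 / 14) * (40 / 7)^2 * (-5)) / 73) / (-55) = -26902940924557 / 132558469120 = -202.95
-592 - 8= -600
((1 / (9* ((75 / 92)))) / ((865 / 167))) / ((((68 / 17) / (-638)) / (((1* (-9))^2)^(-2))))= -0.00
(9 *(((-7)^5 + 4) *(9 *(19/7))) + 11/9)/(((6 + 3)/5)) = -1163691380/567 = -2052365.75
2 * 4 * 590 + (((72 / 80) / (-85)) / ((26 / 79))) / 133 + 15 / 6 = 13880843539 / 2939300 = 4722.50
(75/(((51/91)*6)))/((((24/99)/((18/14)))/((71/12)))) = 699.89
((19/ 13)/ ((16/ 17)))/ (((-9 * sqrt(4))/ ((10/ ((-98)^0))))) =-1615/ 1872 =-0.86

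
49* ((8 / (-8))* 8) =-392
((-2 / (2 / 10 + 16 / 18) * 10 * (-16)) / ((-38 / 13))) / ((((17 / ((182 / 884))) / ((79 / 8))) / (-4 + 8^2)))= -27729000 / 38437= -721.41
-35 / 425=-7 / 85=-0.08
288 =288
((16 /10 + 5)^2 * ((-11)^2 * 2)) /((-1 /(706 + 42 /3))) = -37949472 /5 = -7589894.40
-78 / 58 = -39 / 29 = -1.34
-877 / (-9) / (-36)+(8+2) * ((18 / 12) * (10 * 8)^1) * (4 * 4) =6219923 / 324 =19197.29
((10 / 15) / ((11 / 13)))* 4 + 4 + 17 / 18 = 1603 / 198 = 8.10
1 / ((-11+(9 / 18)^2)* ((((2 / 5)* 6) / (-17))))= 0.66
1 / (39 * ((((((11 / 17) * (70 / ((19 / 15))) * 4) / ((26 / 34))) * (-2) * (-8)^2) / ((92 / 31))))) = -437 / 137491200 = -0.00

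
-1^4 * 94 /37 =-2.54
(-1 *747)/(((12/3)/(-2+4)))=-747/2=-373.50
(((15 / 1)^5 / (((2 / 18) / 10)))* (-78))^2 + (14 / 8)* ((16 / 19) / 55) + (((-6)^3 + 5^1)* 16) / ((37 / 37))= 28417561910156246624.03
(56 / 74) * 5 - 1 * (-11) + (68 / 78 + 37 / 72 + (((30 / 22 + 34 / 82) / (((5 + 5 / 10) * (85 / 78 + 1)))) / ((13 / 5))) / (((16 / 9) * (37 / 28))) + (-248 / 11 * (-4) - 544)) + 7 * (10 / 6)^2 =-3903689855083 / 9334974792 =-418.18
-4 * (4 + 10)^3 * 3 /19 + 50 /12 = -197093 /114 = -1728.89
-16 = -16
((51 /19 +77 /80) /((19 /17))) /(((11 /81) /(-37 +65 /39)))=-134844561 /158840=-848.93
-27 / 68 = -0.40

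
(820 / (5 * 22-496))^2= 168100 / 37249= 4.51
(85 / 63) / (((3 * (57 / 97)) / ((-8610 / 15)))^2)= 37643339020 / 263169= 143038.65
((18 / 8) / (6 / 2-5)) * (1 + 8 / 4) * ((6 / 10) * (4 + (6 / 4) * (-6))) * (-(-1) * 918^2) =17065161 / 2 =8532580.50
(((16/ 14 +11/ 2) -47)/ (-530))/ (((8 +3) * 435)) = 113/ 7100940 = 0.00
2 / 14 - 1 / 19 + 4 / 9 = 640 / 1197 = 0.53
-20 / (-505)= 4 / 101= 0.04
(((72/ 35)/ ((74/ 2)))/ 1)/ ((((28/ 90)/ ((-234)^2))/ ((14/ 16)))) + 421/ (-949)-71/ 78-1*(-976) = 9536.88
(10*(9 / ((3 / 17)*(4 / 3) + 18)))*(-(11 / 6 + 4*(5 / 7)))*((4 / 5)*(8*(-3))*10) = 964512 / 217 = 4444.76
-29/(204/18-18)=87/20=4.35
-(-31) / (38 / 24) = 372 / 19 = 19.58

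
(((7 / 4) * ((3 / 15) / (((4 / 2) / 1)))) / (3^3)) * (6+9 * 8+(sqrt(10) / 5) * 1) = 7 * sqrt(10) / 5400+91 / 180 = 0.51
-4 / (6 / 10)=-20 / 3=-6.67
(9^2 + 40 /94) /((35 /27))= 103329 /1645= 62.81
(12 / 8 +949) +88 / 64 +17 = 7751 / 8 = 968.88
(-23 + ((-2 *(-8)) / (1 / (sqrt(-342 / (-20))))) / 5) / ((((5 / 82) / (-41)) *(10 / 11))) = 7224.30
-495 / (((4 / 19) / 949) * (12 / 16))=-2975115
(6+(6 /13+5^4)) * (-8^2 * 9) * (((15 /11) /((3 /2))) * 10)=-472838400 /143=-3306562.24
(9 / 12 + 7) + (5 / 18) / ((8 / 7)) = 1151 / 144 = 7.99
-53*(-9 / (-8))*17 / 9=-112.62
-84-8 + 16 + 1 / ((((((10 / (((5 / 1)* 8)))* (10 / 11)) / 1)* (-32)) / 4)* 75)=-114011 / 1500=-76.01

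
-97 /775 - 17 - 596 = -475172 /775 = -613.13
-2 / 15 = -0.13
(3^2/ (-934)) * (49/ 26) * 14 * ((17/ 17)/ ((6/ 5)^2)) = -8575/ 48568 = -0.18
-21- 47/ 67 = -1454/ 67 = -21.70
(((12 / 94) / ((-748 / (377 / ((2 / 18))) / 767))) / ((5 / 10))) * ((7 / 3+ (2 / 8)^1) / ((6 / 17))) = -26891787 / 4136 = -6501.88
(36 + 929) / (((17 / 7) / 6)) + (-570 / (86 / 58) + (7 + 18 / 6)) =2009.70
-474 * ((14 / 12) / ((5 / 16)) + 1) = -11218 / 5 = -2243.60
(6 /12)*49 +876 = 1801 /2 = 900.50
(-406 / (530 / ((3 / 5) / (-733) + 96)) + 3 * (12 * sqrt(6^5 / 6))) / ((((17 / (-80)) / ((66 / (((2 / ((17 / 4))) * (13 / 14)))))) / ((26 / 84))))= -52240526316 / 194245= -268941.42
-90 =-90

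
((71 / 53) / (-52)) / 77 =-71 / 212212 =-0.00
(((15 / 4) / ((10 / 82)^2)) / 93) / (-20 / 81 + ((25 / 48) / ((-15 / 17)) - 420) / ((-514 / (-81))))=-279947016 / 6869036575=-0.04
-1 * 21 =-21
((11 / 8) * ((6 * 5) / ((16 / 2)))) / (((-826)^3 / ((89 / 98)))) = -14685 / 1767324084736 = -0.00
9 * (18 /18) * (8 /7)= 72 /7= 10.29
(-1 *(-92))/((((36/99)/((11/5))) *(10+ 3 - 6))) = 2783/35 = 79.51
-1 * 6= -6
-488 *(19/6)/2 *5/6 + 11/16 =-92621/144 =-643.20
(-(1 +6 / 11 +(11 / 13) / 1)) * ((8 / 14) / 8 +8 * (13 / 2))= -124659 / 1001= -124.53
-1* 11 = -11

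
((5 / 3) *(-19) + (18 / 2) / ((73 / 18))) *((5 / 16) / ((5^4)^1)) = -6449 / 438000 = -0.01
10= 10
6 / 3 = 2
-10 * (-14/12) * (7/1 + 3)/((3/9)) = 350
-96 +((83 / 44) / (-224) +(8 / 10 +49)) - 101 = -7254431 / 49280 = -147.21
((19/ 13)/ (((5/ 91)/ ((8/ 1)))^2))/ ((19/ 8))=326144/ 25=13045.76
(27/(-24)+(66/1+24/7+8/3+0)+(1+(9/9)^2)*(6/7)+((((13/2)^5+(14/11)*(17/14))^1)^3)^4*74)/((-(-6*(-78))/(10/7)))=-83829811559098778269202513719205527183606823418858220136960734554958829621853979565/62232200576901804465185125778325504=-1347048807241008524030797000000000000000000000000.00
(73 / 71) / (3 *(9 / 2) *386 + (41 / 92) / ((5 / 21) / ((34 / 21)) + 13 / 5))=1568186 / 7948179277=0.00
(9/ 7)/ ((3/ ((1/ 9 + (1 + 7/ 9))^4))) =83521/ 15309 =5.46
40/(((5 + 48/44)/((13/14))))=2860/469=6.10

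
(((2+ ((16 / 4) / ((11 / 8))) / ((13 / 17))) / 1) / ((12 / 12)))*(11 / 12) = 415 / 78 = 5.32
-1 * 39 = -39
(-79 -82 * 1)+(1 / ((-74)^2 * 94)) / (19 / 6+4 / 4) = -1035922297 / 6434300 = -161.00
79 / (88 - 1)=79 / 87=0.91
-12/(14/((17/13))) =-102/91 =-1.12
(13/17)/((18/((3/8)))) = 13/816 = 0.02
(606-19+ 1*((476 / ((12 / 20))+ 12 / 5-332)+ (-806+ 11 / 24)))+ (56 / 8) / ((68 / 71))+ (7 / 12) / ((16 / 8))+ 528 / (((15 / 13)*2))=122806 / 255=481.59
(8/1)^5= 32768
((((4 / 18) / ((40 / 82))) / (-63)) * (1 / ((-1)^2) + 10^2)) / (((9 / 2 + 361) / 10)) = -8282 / 414477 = -0.02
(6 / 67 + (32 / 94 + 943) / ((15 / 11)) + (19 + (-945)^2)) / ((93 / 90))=84431227878 / 97619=864905.68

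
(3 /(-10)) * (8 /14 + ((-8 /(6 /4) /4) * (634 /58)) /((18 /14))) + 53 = 102731 /1827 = 56.23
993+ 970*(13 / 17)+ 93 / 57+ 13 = 565055 / 323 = 1749.40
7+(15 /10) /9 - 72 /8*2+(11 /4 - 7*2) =-265 /12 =-22.08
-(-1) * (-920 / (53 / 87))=-80040 / 53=-1510.19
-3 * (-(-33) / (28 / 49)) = -693 / 4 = -173.25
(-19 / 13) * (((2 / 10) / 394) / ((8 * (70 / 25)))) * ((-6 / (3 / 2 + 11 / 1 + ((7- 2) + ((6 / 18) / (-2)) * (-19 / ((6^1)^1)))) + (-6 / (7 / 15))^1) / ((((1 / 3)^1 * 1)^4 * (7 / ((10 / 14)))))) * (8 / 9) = 25616655 / 7981351378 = 0.00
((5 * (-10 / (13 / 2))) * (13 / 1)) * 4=-400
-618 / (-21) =206 / 7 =29.43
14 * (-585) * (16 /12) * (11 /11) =-10920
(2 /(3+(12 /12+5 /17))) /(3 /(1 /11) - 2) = 34 /2263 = 0.02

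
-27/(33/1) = -9/11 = -0.82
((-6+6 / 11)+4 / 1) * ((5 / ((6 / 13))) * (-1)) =520 / 33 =15.76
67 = 67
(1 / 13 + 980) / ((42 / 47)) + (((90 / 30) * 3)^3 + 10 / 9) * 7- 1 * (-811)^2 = -1067179063 / 1638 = -651513.47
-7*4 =-28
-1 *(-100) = 100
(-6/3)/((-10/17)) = 17/5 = 3.40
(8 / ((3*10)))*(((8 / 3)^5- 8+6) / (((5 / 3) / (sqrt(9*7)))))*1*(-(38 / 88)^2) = -5826901*sqrt(7) / 490050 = -31.46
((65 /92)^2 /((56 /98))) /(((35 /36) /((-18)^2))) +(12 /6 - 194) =209733 /2116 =99.12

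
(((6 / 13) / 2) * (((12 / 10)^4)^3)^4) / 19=67356773122063671720261633371378024448 / 877520278663723729550838470458984375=76.76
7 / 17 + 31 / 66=989 / 1122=0.88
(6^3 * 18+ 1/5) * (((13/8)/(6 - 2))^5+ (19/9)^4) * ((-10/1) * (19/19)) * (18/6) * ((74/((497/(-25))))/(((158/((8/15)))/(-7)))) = -15736077877681656325/77176554651648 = -203897.13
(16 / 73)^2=0.05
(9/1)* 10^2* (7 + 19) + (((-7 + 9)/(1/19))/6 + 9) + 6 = 70264/3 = 23421.33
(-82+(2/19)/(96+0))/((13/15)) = -373915/3952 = -94.61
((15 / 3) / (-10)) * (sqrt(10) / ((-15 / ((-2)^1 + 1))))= -0.11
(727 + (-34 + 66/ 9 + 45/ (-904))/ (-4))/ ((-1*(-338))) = 612227/ 282048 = 2.17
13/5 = 2.60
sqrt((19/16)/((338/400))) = 5 * sqrt(38)/26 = 1.19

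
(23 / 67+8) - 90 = -5471 / 67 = -81.66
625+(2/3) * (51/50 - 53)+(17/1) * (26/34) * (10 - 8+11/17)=796567/1275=624.76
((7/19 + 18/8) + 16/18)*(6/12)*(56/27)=16793/4617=3.64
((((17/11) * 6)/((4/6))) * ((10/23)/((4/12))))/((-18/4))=-4.03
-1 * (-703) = 703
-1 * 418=-418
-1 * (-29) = 29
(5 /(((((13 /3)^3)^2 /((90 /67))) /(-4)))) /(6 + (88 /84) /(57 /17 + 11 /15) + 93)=-1196398350 /29266386182891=-0.00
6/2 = 3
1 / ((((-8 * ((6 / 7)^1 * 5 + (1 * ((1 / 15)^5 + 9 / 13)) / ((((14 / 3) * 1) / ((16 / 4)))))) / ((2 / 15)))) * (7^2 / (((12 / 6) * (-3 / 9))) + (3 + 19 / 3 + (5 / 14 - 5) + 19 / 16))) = 64496250 / 1276778489123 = 0.00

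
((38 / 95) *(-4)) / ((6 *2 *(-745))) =2 / 11175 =0.00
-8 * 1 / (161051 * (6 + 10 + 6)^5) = -1 / 103749698404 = -0.00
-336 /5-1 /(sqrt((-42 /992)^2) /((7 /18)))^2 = -552464 /3645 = -151.57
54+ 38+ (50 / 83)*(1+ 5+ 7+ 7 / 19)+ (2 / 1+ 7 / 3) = 493853 / 4731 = 104.39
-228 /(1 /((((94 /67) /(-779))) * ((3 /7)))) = 3384 /19229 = 0.18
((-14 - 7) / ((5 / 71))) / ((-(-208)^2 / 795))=237069 / 43264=5.48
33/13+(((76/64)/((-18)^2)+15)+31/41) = 18.30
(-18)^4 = 104976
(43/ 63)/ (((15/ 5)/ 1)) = 43/ 189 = 0.23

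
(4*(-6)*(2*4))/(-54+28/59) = 5664/1579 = 3.59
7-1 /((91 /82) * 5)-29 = -10092 /455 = -22.18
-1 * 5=-5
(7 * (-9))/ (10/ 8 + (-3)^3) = 252/ 103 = 2.45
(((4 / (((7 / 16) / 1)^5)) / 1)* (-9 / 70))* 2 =-37748736 / 588245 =-64.17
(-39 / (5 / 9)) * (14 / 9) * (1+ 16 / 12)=-1274 / 5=-254.80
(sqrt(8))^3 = 16 * sqrt(2) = 22.63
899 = 899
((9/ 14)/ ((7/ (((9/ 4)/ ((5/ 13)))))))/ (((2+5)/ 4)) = 0.31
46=46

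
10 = 10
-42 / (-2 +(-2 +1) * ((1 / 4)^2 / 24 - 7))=-16128 / 1919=-8.40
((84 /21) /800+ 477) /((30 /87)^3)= 2326734989 /200000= 11633.67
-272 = -272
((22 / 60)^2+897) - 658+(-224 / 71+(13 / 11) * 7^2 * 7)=450800101 / 702900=641.34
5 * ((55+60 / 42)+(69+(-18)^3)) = -199730 / 7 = -28532.86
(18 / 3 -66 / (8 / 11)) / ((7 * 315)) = -113 / 2940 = -0.04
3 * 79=237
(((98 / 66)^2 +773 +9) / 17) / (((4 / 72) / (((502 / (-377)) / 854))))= -428707498 / 331133803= -1.29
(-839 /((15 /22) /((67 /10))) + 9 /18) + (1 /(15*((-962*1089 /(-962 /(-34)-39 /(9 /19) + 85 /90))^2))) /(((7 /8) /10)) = -65641199554123079389 /7962228973477350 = -8244.07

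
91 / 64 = 1.42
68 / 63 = 1.08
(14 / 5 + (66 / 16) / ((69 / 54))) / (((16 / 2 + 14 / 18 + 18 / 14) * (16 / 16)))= 174699 / 291640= 0.60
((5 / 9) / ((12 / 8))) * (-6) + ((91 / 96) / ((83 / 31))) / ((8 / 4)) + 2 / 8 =-85825 / 47808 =-1.80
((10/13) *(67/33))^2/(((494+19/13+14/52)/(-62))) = -55663600/182469573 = -0.31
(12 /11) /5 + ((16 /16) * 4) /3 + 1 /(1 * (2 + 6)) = 2213 /1320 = 1.68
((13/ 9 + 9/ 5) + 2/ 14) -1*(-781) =247082/ 315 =784.39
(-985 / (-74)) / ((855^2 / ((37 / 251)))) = 197 / 73394910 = 0.00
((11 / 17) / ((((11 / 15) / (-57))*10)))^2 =25.29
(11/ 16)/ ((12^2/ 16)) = 11/ 144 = 0.08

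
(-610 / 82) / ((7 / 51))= -15555 / 287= -54.20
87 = 87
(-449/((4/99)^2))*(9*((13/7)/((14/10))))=-2574379665/784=-3283647.53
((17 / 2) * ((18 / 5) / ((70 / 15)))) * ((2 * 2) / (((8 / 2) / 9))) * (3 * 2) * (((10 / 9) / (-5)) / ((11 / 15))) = -8262 / 77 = -107.30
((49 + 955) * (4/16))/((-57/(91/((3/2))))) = -45682/171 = -267.15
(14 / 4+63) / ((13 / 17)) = 2261 / 26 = 86.96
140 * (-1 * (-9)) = 1260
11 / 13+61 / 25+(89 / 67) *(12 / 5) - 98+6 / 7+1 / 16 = -220970263 / 2438800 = -90.61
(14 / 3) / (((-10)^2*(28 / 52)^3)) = 2197 / 7350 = 0.30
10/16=5/8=0.62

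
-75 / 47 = -1.60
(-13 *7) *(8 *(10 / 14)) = -520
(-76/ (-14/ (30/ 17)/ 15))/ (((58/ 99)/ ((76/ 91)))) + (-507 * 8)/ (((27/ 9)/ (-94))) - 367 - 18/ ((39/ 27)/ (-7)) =39887313799/ 314041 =127013.08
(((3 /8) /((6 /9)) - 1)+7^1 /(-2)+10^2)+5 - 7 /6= 4795 /48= 99.90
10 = 10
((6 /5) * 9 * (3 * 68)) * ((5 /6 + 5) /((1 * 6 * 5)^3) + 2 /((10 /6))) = 661079 /250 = 2644.32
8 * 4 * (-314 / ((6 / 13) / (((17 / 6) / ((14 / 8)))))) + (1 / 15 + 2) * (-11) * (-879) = -4808521 / 315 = -15265.15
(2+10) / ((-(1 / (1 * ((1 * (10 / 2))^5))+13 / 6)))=-225000 / 40631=-5.54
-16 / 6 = -2.67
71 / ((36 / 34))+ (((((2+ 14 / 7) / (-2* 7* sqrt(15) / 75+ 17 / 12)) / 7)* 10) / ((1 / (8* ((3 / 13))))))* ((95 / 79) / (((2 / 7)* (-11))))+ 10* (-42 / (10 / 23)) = -4904711356769 / 5432795082 - 153216000* sqrt(15) / 301821949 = -904.76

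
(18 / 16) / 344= 9 / 2752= 0.00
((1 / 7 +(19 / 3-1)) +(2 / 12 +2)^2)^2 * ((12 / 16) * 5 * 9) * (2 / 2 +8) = 98534535 / 3136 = 31420.45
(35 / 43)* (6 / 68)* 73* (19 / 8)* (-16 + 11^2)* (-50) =-382291875 / 5848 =-65371.39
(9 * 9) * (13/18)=117/2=58.50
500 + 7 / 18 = 9007 / 18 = 500.39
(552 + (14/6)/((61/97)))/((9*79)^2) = 101695/92510343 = 0.00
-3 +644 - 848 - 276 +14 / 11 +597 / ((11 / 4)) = -2911 / 11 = -264.64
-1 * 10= -10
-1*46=-46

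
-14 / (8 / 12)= -21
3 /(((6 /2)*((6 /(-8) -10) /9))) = -36 /43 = -0.84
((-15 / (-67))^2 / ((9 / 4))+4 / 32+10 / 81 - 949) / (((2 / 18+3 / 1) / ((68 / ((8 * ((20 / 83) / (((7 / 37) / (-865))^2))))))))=-27257872954123 / 52970948262432000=-0.00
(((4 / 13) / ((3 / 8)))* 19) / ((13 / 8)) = 4864 / 507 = 9.59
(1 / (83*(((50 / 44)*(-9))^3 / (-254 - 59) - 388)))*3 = -9998472 / 106384842221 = -0.00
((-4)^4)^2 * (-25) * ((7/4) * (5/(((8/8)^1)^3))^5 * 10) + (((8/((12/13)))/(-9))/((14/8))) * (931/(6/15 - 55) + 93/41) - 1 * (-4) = -2082931199717908/23247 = -89599999987.87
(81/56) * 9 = 729/56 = 13.02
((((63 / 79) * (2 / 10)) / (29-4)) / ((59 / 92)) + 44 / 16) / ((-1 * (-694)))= 6432059 / 1617367000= 0.00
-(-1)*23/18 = 23/18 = 1.28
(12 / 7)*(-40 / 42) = -1.63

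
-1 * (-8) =8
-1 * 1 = -1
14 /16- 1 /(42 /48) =-15 /56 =-0.27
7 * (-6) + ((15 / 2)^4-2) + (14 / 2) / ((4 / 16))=50369 / 16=3148.06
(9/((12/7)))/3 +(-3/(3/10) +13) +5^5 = 12519/4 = 3129.75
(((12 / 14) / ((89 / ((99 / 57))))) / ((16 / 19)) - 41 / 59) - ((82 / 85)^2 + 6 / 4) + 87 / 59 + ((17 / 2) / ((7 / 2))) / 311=-1072589352109 / 660736480600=-1.62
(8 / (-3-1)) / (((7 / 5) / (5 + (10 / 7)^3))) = -27150 / 2401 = -11.31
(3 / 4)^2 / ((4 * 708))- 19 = -286973 / 15104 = -19.00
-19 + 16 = -3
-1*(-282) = 282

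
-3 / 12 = -1 / 4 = -0.25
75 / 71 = 1.06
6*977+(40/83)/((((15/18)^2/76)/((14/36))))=2441242/415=5882.51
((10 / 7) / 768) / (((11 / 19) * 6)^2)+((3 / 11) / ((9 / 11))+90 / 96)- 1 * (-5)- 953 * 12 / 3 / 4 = -11085181843 / 11708928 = -946.73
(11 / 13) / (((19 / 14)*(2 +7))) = 154 / 2223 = 0.07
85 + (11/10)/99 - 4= 7291/90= 81.01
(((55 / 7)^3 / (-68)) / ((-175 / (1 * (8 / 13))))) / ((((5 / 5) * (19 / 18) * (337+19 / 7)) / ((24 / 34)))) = 1437480 / 29111914741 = 0.00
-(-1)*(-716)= -716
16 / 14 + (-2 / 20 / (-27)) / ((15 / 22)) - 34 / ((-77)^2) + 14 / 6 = 41732294 / 12006225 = 3.48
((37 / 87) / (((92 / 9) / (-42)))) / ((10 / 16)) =-9324 / 3335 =-2.80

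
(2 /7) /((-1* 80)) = -1 /280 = -0.00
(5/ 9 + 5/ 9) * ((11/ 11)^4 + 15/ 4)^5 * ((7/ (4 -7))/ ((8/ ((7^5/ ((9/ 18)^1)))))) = -1456552856255/ 55296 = -26341016.64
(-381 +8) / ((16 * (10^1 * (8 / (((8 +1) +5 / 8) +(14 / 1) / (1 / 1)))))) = -70497 / 10240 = -6.88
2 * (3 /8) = 3 /4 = 0.75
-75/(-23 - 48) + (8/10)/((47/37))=28133/16685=1.69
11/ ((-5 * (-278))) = 11/ 1390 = 0.01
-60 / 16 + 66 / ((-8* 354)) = -1781 / 472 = -3.77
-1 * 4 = -4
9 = 9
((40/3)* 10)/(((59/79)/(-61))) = -1927600/177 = -10890.40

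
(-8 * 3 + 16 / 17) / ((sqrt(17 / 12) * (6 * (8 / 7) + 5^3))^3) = -3226944 * sqrt(51) / 3863241584371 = -0.00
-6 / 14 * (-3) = 9 / 7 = 1.29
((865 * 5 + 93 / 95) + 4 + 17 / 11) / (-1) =-4331.52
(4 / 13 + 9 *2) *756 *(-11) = -152246.77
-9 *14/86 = -63/43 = -1.47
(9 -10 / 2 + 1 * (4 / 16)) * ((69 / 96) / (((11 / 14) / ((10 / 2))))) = 13685 / 704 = 19.44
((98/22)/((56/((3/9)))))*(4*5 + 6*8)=119/66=1.80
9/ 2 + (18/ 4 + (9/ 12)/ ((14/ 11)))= 537/ 56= 9.59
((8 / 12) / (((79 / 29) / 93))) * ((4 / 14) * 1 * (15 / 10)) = 5394 / 553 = 9.75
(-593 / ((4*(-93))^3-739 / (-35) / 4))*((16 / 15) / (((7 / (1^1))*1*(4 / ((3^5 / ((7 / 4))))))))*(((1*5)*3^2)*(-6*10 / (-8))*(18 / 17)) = 0.02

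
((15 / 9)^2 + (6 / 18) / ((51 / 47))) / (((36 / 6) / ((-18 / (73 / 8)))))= -3776 / 3723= -1.01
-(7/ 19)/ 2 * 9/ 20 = -63/ 760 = -0.08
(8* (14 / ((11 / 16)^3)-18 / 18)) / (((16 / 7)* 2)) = 392091 / 5324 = 73.65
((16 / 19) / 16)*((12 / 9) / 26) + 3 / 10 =2243 / 7410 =0.30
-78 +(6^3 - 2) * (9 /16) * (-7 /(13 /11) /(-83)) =-599145 /8632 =-69.41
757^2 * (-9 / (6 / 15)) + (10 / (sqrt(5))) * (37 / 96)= -25787205 / 2 + 37 * sqrt(5) / 48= -12893600.78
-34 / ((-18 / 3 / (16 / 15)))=6.04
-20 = -20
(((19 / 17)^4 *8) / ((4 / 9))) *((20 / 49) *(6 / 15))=18766224 / 4092529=4.59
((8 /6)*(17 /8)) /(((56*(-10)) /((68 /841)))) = -289 /706440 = -0.00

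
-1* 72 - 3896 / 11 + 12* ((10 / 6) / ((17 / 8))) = -77936 / 187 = -416.77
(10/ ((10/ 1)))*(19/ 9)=19/ 9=2.11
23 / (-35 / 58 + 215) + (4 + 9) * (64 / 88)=1307914 / 136785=9.56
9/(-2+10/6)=-27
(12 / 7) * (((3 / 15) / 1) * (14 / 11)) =24 / 55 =0.44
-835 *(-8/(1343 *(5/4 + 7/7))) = 26720/12087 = 2.21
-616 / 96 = -77 / 12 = -6.42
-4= -4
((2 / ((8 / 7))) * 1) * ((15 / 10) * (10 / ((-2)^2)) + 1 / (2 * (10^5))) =5250007 / 800000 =6.56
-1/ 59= -0.02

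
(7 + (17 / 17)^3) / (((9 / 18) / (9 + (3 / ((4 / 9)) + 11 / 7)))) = 1940 / 7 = 277.14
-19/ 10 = -1.90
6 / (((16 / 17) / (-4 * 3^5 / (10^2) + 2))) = -49.22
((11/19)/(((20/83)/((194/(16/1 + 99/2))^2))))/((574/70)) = 34361668/13368419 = 2.57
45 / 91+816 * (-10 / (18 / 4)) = -494905 / 273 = -1812.84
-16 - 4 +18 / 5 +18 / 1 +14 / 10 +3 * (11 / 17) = 4.94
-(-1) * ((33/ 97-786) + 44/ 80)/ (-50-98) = 1523113/ 287120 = 5.30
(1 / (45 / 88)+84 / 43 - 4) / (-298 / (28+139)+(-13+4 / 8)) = 58784 / 9231885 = 0.01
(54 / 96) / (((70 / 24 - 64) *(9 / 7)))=-21 / 2932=-0.01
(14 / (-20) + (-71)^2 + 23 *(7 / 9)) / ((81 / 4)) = 910474 / 3645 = 249.79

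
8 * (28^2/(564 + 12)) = 98/9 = 10.89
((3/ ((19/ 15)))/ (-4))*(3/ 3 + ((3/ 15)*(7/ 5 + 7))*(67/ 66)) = -1674/ 1045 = -1.60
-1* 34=-34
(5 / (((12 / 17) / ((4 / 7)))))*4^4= 21760 / 21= 1036.19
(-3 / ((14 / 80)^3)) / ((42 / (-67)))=2144000 / 2401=892.96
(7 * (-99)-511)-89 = -1293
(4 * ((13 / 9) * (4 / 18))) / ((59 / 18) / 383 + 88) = 79664 / 5460579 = 0.01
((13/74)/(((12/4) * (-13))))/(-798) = 1/177156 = 0.00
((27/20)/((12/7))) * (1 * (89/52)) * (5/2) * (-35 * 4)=-196245/416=-471.74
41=41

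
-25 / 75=-1 / 3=-0.33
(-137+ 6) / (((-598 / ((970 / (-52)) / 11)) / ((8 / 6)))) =-63535 / 128271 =-0.50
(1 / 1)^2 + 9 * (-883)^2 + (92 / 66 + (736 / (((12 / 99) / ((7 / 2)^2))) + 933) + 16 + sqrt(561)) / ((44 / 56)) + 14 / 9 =14 * sqrt(561) / 11 + 7746145370 / 1089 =7113111.29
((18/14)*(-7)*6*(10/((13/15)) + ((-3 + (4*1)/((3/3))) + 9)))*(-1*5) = 75600/13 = 5815.38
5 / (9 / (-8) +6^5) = 40 / 62199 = 0.00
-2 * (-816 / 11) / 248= 204 / 341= 0.60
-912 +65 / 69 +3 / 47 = -2954354 / 3243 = -910.99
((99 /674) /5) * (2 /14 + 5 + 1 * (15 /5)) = 5643 /23590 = 0.24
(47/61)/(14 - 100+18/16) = -376/41419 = -0.01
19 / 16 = 1.19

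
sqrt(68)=2 *sqrt(17)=8.25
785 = 785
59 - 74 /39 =2227 /39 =57.10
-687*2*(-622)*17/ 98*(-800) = -5811470400/ 49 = -118601436.73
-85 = -85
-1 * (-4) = 4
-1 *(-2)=2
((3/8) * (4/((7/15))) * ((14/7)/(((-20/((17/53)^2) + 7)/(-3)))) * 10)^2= 152217022500/143716051801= 1.06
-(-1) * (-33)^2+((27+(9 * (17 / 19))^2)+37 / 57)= 1181.49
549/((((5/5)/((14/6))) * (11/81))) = 103761/11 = 9432.82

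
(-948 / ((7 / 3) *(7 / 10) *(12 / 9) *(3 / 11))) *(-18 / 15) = 93852 / 49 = 1915.35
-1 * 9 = -9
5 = 5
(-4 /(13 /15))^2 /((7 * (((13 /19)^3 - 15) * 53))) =-1543275 /394564807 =-0.00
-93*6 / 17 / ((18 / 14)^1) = -434 / 17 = -25.53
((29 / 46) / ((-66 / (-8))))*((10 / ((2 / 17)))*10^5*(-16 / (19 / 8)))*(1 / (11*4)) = -15776000000 / 158631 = -99450.93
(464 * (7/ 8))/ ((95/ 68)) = 27608/ 95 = 290.61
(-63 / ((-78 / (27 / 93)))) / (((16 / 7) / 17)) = 22491 / 12896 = 1.74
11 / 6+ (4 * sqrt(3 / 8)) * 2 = 11 / 6+ 2 * sqrt(6) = 6.73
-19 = -19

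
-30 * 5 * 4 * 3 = -1800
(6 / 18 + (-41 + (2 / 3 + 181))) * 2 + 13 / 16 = 4525 / 16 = 282.81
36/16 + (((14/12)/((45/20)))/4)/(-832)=101081/44928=2.25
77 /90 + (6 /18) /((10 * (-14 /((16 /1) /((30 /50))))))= 499 /630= 0.79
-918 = -918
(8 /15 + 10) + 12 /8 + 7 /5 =403 /30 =13.43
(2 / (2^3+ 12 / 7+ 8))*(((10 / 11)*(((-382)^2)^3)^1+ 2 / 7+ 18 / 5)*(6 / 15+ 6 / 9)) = 8700379748057279168 / 25575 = 340190801488065.66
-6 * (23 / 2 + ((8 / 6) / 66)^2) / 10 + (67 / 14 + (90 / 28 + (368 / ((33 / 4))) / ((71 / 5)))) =9837359 / 2319570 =4.24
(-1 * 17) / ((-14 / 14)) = 17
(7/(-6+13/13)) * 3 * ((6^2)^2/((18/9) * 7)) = -1944/5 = -388.80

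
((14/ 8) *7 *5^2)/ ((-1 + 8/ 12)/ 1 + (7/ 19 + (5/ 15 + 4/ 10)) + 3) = 116375/ 1432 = 81.27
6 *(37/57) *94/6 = 3478/57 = 61.02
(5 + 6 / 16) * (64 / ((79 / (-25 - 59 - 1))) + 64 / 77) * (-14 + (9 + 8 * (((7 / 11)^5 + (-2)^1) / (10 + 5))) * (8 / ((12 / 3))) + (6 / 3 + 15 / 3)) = -459450009936 / 139953319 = -3282.88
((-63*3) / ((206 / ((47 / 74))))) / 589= -0.00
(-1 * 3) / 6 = -1 / 2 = -0.50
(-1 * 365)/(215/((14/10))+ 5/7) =-511/216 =-2.37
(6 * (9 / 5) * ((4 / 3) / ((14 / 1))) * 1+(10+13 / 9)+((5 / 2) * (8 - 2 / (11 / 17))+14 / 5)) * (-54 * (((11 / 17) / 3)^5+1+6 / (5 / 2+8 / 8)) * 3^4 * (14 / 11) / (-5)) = 2503207694992784 / 30065471975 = 83258.55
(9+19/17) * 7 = 1204/17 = 70.82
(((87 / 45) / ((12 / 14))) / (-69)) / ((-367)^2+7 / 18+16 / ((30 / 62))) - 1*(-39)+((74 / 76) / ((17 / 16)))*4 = 606818369900 / 14222649633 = 42.67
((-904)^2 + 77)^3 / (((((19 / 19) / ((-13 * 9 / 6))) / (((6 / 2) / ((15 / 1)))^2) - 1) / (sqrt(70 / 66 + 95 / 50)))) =-7097030801536685841 * sqrt(322410) / 9790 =-411621688747283898.81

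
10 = 10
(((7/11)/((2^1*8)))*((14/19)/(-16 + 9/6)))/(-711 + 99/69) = 1127/395662080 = 0.00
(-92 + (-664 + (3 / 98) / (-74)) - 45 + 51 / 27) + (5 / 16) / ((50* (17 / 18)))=-17733032887 / 22191120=-799.10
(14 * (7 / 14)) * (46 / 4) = 161 / 2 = 80.50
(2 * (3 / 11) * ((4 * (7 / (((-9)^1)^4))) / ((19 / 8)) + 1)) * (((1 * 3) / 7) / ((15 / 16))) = 363296 / 1454355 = 0.25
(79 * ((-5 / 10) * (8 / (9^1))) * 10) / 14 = -1580 / 63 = -25.08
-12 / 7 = -1.71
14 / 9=1.56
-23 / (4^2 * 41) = -23 / 656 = -0.04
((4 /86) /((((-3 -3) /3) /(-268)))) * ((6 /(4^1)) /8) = 201 /172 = 1.17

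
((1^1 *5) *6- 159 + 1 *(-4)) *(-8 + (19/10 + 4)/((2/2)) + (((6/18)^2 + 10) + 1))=-107863/90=-1198.48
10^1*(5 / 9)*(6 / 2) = 50 / 3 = 16.67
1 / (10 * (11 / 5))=1 / 22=0.05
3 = 3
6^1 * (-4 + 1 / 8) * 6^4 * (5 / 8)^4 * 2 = -4708125 / 512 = -9195.56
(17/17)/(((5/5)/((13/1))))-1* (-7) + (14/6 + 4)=79/3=26.33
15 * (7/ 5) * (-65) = -1365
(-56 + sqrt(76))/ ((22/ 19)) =-532/ 11 + 19 * sqrt(19)/ 11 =-40.83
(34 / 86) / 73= 17 / 3139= 0.01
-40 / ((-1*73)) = 40 / 73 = 0.55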